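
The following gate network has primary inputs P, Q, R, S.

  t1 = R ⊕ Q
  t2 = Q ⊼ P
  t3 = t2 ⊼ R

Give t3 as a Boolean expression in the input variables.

t2 = Q ⊼ P
t3 = t2 ⊼ R = (Q ⊼ P) ⊼ R

(Q ⊼ P) ⊼ R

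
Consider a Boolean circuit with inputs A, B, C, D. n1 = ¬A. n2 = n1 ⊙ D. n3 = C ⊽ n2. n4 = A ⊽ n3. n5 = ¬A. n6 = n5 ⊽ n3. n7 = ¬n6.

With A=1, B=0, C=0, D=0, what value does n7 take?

0

n1 = ¬1 = 0
n2 = 0 ⊙ 0 = 1
n3 = 0 ⊽ 1 = 0
n5 = ¬1 = 0
n6 = 0 ⊽ 0 = 1
n7 = ¬1 = 0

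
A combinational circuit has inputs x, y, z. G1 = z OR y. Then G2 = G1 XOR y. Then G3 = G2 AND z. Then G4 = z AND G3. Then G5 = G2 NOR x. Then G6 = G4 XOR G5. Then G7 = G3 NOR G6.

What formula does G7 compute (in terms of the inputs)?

(((z OR y) XOR y) AND z) NOR ((z AND (((z OR y) XOR y) AND z)) XOR (((z OR y) XOR y) NOR x))

G1 = z OR y
G2 = G1 XOR y = (z OR y) XOR y
G3 = G2 AND z = ((z OR y) XOR y) AND z
G4 = z AND G3 = z AND (((z OR y) XOR y) AND z)
G5 = G2 NOR x = ((z OR y) XOR y) NOR x
G6 = G4 XOR G5 = (z AND (((z OR y) XOR y) AND z)) XOR (((z OR y) XOR y) NOR x)
G7 = G3 NOR G6 = (((z OR y) XOR y) AND z) NOR ((z AND (((z OR y) XOR y) AND z)) XOR (((z OR y) XOR y) NOR x))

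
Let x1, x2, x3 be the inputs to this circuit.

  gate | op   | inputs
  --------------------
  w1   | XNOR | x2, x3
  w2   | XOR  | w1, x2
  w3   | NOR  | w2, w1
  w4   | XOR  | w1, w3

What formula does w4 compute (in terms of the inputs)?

(x2 XNOR x3) XOR (((x2 XNOR x3) XOR x2) NOR (x2 XNOR x3))

w1 = x2 XNOR x3
w2 = w1 XOR x2 = (x2 XNOR x3) XOR x2
w3 = w2 NOR w1 = ((x2 XNOR x3) XOR x2) NOR (x2 XNOR x3)
w4 = w1 XOR w3 = (x2 XNOR x3) XOR (((x2 XNOR x3) XOR x2) NOR (x2 XNOR x3))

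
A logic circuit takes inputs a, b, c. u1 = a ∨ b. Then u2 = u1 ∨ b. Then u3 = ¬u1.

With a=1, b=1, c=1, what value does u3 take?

0

u1 = 1 ∨ 1 = 1
u3 = ¬1 = 0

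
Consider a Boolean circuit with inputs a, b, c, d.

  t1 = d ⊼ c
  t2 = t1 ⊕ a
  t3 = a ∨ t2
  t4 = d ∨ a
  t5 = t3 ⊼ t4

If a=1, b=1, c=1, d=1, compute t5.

0

t1 = 1 ⊼ 1 = 0
t2 = 0 ⊕ 1 = 1
t3 = 1 ∨ 1 = 1
t4 = 1 ∨ 1 = 1
t5 = 1 ⊼ 1 = 0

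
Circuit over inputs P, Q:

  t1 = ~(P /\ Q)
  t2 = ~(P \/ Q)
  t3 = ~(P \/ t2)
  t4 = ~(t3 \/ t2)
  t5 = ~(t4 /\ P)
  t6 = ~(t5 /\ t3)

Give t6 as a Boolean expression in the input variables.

t2 = ~(P \/ Q)
t3 = ~(P \/ t2) = ~(P \/ (~(P \/ Q)))
t4 = ~(t3 \/ t2) = ~((~(P \/ (~(P \/ Q)))) \/ (~(P \/ Q)))
t5 = ~(t4 /\ P) = ~((~((~(P \/ (~(P \/ Q)))) \/ (~(P \/ Q)))) /\ P)
t6 = ~(t5 /\ t3) = ~((~((~((~(P \/ (~(P \/ Q)))) \/ (~(P \/ Q)))) /\ P)) /\ (~(P \/ (~(P \/ Q)))))

~((~((~((~(P \/ (~(P \/ Q)))) \/ (~(P \/ Q)))) /\ P)) /\ (~(P \/ (~(P \/ Q)))))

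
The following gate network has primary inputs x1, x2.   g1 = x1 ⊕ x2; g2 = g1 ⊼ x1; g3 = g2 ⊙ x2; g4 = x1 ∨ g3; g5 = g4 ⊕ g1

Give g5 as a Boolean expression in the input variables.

(x1 ∨ (((x1 ⊕ x2) ⊼ x1) ⊙ x2)) ⊕ (x1 ⊕ x2)

g1 = x1 ⊕ x2
g2 = g1 ⊼ x1 = (x1 ⊕ x2) ⊼ x1
g3 = g2 ⊙ x2 = ((x1 ⊕ x2) ⊼ x1) ⊙ x2
g4 = x1 ∨ g3 = x1 ∨ (((x1 ⊕ x2) ⊼ x1) ⊙ x2)
g5 = g4 ⊕ g1 = (x1 ∨ (((x1 ⊕ x2) ⊼ x1) ⊙ x2)) ⊕ (x1 ⊕ x2)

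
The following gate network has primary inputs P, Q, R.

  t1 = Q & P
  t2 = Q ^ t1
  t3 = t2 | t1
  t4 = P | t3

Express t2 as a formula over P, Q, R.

Q ^ (Q & P)

t1 = Q & P
t2 = Q ^ t1 = Q ^ (Q & P)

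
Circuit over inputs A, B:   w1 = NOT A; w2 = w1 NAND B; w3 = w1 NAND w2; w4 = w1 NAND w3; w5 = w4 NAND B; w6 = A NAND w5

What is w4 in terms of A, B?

w1 = NOT A
w2 = w1 NAND B = NOT A NAND B
w3 = w1 NAND w2 = NOT A NAND (NOT A NAND B)
w4 = w1 NAND w3 = NOT A NAND (NOT A NAND (NOT A NAND B))

NOT A NAND (NOT A NAND (NOT A NAND B))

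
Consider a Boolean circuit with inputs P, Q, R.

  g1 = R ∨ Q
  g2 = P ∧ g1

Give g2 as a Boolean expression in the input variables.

P ∧ (R ∨ Q)

g1 = R ∨ Q
g2 = P ∧ g1 = P ∧ (R ∨ Q)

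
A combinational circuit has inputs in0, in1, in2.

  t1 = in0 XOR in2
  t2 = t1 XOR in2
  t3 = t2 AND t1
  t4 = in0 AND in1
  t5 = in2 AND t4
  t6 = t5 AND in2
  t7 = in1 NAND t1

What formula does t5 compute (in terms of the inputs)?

in2 AND (in0 AND in1)

t4 = in0 AND in1
t5 = in2 AND t4 = in2 AND (in0 AND in1)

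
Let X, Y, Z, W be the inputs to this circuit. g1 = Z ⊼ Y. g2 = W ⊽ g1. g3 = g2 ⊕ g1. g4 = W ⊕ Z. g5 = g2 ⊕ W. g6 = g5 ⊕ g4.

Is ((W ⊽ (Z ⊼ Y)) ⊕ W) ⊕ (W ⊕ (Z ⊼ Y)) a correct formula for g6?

No

g1 = Z ⊼ Y
g2 = W ⊽ g1 = W ⊽ (Z ⊼ Y)
g4 = W ⊕ Z
g5 = g2 ⊕ W = (W ⊽ (Z ⊼ Y)) ⊕ W
g6 = g5 ⊕ g4 = ((W ⊽ (Z ⊼ Y)) ⊕ W) ⊕ (W ⊕ Z)
At X=0, Y=0, Z=0, W=0: circuit gives 0, formula gives 1.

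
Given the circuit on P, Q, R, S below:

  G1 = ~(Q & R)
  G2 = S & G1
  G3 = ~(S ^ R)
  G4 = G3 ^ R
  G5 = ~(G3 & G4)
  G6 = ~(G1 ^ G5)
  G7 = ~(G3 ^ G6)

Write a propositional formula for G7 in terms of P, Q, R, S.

G1 = ~(Q & R)
G3 = ~(S ^ R)
G4 = G3 ^ R = (~(S ^ R)) ^ R
G5 = ~(G3 & G4) = ~((~(S ^ R)) & ((~(S ^ R)) ^ R))
G6 = ~(G1 ^ G5) = ~((~(Q & R)) ^ (~((~(S ^ R)) & ((~(S ^ R)) ^ R))))
G7 = ~(G3 ^ G6) = ~((~(S ^ R)) ^ (~((~(Q & R)) ^ (~((~(S ^ R)) & ((~(S ^ R)) ^ R))))))

~((~(S ^ R)) ^ (~((~(Q & R)) ^ (~((~(S ^ R)) & ((~(S ^ R)) ^ R))))))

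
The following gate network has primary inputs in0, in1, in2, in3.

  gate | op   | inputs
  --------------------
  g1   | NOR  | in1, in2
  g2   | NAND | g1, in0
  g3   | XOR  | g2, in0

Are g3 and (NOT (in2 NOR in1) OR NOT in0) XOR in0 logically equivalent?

g1 = in1 NOR in2
g2 = g1 NAND in0 = (in1 NOR in2) NAND in0
g3 = g2 XOR in0 = ((in1 NOR in2) NAND in0) XOR in0
At in0=1, in1=0, in2=1, in3=0: circuit gives 0, formula gives 0.
At in0=0, in1=0, in2=0, in3=0: circuit gives 1, formula gives 1.
Agrees on all 16 inputs.

Yes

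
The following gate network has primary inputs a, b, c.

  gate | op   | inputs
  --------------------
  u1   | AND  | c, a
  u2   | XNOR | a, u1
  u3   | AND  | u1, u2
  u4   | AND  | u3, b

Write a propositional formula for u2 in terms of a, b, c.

a XNOR (c AND a)

u1 = c AND a
u2 = a XNOR u1 = a XNOR (c AND a)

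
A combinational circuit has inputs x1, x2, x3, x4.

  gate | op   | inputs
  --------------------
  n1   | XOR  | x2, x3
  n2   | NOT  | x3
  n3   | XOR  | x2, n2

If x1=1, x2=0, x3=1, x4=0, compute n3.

0

n2 = NOT 1 = 0
n3 = 0 XOR 0 = 0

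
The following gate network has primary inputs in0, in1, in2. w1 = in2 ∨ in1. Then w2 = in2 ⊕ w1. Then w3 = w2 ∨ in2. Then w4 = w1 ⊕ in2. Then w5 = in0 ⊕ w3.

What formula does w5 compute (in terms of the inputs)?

w1 = in2 ∨ in1
w2 = in2 ⊕ w1 = in2 ⊕ (in2 ∨ in1)
w3 = w2 ∨ in2 = (in2 ⊕ (in2 ∨ in1)) ∨ in2
w5 = in0 ⊕ w3 = in0 ⊕ ((in2 ⊕ (in2 ∨ in1)) ∨ in2)

in0 ⊕ ((in2 ⊕ (in2 ∨ in1)) ∨ in2)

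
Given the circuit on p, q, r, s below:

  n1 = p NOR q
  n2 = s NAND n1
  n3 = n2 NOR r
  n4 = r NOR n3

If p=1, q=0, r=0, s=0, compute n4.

1

n1 = 1 NOR 0 = 0
n2 = 0 NAND 0 = 1
n3 = 1 NOR 0 = 0
n4 = 0 NOR 0 = 1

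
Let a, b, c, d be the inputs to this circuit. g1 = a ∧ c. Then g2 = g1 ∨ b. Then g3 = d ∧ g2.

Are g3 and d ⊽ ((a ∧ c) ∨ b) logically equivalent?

g1 = a ∧ c
g2 = g1 ∨ b = (a ∧ c) ∨ b
g3 = d ∧ g2 = d ∧ ((a ∧ c) ∨ b)
At a=0, b=0, c=0, d=0: circuit gives 0, formula gives 1.

No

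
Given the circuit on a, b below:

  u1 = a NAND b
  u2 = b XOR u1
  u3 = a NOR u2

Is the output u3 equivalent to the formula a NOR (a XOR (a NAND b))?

No

u1 = a NAND b
u2 = b XOR u1 = b XOR (a NAND b)
u3 = a NOR u2 = a NOR (b XOR (a NAND b))
At a=0, b=1: circuit gives 1, formula gives 0.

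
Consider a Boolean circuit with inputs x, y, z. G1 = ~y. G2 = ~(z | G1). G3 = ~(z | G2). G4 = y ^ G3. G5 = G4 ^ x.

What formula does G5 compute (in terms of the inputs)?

(y ^ (~(z | (~(z | ~y))))) ^ x

G1 = ~y
G2 = ~(z | G1) = ~(z | ~y)
G3 = ~(z | G2) = ~(z | (~(z | ~y)))
G4 = y ^ G3 = y ^ (~(z | (~(z | ~y))))
G5 = G4 ^ x = (y ^ (~(z | (~(z | ~y))))) ^ x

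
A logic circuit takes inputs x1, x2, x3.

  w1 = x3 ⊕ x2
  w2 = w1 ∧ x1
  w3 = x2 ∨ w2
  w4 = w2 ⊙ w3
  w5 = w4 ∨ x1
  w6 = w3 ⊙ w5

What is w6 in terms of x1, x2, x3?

(x2 ∨ ((x3 ⊕ x2) ∧ x1)) ⊙ ((((x3 ⊕ x2) ∧ x1) ⊙ (x2 ∨ ((x3 ⊕ x2) ∧ x1))) ∨ x1)

w1 = x3 ⊕ x2
w2 = w1 ∧ x1 = (x3 ⊕ x2) ∧ x1
w3 = x2 ∨ w2 = x2 ∨ ((x3 ⊕ x2) ∧ x1)
w4 = w2 ⊙ w3 = ((x3 ⊕ x2) ∧ x1) ⊙ (x2 ∨ ((x3 ⊕ x2) ∧ x1))
w5 = w4 ∨ x1 = (((x3 ⊕ x2) ∧ x1) ⊙ (x2 ∨ ((x3 ⊕ x2) ∧ x1))) ∨ x1
w6 = w3 ⊙ w5 = (x2 ∨ ((x3 ⊕ x2) ∧ x1)) ⊙ ((((x3 ⊕ x2) ∧ x1) ⊙ (x2 ∨ ((x3 ⊕ x2) ∧ x1))) ∨ x1)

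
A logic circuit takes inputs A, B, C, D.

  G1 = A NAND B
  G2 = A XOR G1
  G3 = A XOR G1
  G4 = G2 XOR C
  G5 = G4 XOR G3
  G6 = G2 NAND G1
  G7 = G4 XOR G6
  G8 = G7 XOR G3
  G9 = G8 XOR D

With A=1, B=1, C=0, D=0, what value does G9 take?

G1 = 1 NAND 1 = 0
G2 = 1 XOR 0 = 1
G3 = 1 XOR 0 = 1
G4 = 1 XOR 0 = 1
G6 = 1 NAND 0 = 1
G7 = 1 XOR 1 = 0
G8 = 0 XOR 1 = 1
G9 = 1 XOR 0 = 1

1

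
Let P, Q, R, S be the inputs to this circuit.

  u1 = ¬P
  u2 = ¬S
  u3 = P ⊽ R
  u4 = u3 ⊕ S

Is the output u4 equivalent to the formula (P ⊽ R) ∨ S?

No

u3 = P ⊽ R
u4 = u3 ⊕ S = (P ⊽ R) ⊕ S
At P=0, Q=0, R=0, S=1: circuit gives 0, formula gives 1.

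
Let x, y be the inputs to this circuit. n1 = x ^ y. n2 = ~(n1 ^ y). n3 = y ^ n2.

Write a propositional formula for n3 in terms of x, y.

n1 = x ^ y
n2 = ~(n1 ^ y) = ~((x ^ y) ^ y)
n3 = y ^ n2 = y ^ (~((x ^ y) ^ y))

y ^ (~((x ^ y) ^ y))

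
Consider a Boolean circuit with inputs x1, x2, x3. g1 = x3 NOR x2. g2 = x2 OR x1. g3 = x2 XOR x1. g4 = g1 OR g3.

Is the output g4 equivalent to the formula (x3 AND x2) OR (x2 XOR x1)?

No

g1 = x3 NOR x2
g3 = x2 XOR x1
g4 = g1 OR g3 = (x3 NOR x2) OR (x2 XOR x1)
At x1=0, x2=0, x3=0: circuit gives 1, formula gives 0.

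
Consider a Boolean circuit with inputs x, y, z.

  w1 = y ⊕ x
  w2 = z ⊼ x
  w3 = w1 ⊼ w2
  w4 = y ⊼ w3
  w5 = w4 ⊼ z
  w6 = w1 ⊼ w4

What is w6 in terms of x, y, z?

(y ⊕ x) ⊼ (y ⊼ ((y ⊕ x) ⊼ (z ⊼ x)))

w1 = y ⊕ x
w2 = z ⊼ x
w3 = w1 ⊼ w2 = (y ⊕ x) ⊼ (z ⊼ x)
w4 = y ⊼ w3 = y ⊼ ((y ⊕ x) ⊼ (z ⊼ x))
w6 = w1 ⊼ w4 = (y ⊕ x) ⊼ (y ⊼ ((y ⊕ x) ⊼ (z ⊼ x)))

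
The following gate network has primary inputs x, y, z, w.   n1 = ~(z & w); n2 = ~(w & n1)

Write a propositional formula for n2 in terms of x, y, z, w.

n1 = ~(z & w)
n2 = ~(w & n1) = ~(w & (~(z & w)))

~(w & (~(z & w)))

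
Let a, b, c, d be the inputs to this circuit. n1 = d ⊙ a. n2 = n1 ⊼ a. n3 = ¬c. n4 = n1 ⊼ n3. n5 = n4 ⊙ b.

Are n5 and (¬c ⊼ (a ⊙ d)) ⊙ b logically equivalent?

Yes

n1 = d ⊙ a
n3 = ¬c
n4 = n1 ⊼ n3 = (d ⊙ a) ⊼ ¬c
n5 = n4 ⊙ b = ((d ⊙ a) ⊼ ¬c) ⊙ b
At a=0, b=0, c=0, d=1: circuit gives 0, formula gives 0.
At a=0, b=0, c=0, d=0: circuit gives 1, formula gives 1.
Agrees on all 16 inputs.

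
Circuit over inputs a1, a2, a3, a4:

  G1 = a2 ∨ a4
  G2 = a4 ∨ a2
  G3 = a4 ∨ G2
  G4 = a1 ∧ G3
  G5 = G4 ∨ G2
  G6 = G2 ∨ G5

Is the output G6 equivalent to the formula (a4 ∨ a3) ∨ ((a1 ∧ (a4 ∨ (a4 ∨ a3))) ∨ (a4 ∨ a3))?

G2 = a4 ∨ a2
G3 = a4 ∨ G2 = a4 ∨ (a4 ∨ a2)
G4 = a1 ∧ G3 = a1 ∧ (a4 ∨ (a4 ∨ a2))
G5 = G4 ∨ G2 = (a1 ∧ (a4 ∨ (a4 ∨ a2))) ∨ (a4 ∨ a2)
G6 = G2 ∨ G5 = (a4 ∨ a2) ∨ ((a1 ∧ (a4 ∨ (a4 ∨ a2))) ∨ (a4 ∨ a2))
At a1=0, a2=0, a3=1, a4=0: circuit gives 0, formula gives 1.

No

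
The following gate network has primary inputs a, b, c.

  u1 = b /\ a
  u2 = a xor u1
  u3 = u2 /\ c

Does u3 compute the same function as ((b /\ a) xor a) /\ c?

Yes

u1 = b /\ a
u2 = a xor u1 = a xor (b /\ a)
u3 = u2 /\ c = (a xor (b /\ a)) /\ c
At a=0, b=0, c=0: circuit gives 0, formula gives 0.
At a=1, b=0, c=1: circuit gives 1, formula gives 1.
Agrees on all 8 inputs.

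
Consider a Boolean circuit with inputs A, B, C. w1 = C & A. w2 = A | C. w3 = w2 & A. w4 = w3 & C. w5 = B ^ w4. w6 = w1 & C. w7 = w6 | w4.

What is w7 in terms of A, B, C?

w1 = C & A
w2 = A | C
w3 = w2 & A = (A | C) & A
w4 = w3 & C = ((A | C) & A) & C
w6 = w1 & C = (C & A) & C
w7 = w6 | w4 = ((C & A) & C) | (((A | C) & A) & C)

((C & A) & C) | (((A | C) & A) & C)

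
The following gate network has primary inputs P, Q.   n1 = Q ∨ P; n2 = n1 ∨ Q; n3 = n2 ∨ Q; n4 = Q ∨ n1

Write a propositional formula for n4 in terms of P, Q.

n1 = Q ∨ P
n4 = Q ∨ n1 = Q ∨ (Q ∨ P)

Q ∨ (Q ∨ P)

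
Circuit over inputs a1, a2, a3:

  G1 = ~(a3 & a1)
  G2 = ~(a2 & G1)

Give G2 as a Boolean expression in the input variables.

G1 = ~(a3 & a1)
G2 = ~(a2 & G1) = ~(a2 & (~(a3 & a1)))

~(a2 & (~(a3 & a1)))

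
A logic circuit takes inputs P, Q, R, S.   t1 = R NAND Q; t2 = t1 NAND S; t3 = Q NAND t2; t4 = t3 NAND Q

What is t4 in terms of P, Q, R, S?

(Q NAND ((R NAND Q) NAND S)) NAND Q

t1 = R NAND Q
t2 = t1 NAND S = (R NAND Q) NAND S
t3 = Q NAND t2 = Q NAND ((R NAND Q) NAND S)
t4 = t3 NAND Q = (Q NAND ((R NAND Q) NAND S)) NAND Q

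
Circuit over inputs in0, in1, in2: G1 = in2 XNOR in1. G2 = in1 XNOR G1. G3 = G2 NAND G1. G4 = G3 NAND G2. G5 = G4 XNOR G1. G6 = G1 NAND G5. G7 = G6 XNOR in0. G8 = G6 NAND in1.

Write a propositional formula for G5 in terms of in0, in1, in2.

G1 = in2 XNOR in1
G2 = in1 XNOR G1 = in1 XNOR (in2 XNOR in1)
G3 = G2 NAND G1 = (in1 XNOR (in2 XNOR in1)) NAND (in2 XNOR in1)
G4 = G3 NAND G2 = ((in1 XNOR (in2 XNOR in1)) NAND (in2 XNOR in1)) NAND (in1 XNOR (in2 XNOR in1))
G5 = G4 XNOR G1 = (((in1 XNOR (in2 XNOR in1)) NAND (in2 XNOR in1)) NAND (in1 XNOR (in2 XNOR in1))) XNOR (in2 XNOR in1)

(((in1 XNOR (in2 XNOR in1)) NAND (in2 XNOR in1)) NAND (in1 XNOR (in2 XNOR in1))) XNOR (in2 XNOR in1)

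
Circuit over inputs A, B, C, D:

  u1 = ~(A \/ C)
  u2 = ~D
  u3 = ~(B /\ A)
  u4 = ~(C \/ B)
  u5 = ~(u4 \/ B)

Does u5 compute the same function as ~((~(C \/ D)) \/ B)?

u4 = ~(C \/ B)
u5 = ~(u4 \/ B) = ~((~(C \/ B)) \/ B)
At A=0, B=0, C=0, D=1: circuit gives 0, formula gives 1.

No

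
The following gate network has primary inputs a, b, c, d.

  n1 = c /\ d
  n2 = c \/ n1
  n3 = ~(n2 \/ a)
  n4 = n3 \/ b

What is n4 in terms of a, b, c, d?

(~((c \/ (c /\ d)) \/ a)) \/ b

n1 = c /\ d
n2 = c \/ n1 = c \/ (c /\ d)
n3 = ~(n2 \/ a) = ~((c \/ (c /\ d)) \/ a)
n4 = n3 \/ b = (~((c \/ (c /\ d)) \/ a)) \/ b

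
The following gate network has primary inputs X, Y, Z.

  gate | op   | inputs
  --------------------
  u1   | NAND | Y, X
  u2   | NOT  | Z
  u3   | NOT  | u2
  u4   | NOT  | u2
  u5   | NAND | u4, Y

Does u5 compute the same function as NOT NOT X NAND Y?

No

u2 = NOT Z
u4 = NOT u2 = NOT NOT Z
u5 = u4 NAND Y = NOT NOT Z NAND Y
At X=0, Y=1, Z=1: circuit gives 0, formula gives 1.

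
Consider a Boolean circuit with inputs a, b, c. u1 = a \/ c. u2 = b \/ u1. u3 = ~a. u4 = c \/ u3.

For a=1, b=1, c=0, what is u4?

u3 = ~1 = 0
u4 = 0 \/ 0 = 0

0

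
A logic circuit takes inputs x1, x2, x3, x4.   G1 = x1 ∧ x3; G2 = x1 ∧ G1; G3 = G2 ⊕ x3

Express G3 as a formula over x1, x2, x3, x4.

G1 = x1 ∧ x3
G2 = x1 ∧ G1 = x1 ∧ (x1 ∧ x3)
G3 = G2 ⊕ x3 = (x1 ∧ (x1 ∧ x3)) ⊕ x3

(x1 ∧ (x1 ∧ x3)) ⊕ x3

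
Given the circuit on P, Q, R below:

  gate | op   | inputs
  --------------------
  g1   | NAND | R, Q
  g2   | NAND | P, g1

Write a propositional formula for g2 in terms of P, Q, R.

P NAND (R NAND Q)

g1 = R NAND Q
g2 = P NAND g1 = P NAND (R NAND Q)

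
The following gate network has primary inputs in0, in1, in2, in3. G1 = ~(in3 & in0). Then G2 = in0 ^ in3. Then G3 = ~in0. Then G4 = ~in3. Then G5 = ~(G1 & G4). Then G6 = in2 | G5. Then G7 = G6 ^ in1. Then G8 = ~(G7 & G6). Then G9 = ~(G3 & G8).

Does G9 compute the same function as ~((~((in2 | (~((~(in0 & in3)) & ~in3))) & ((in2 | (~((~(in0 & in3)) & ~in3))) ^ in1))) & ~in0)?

G1 = ~(in3 & in0)
G3 = ~in0
G4 = ~in3
G5 = ~(G1 & G4) = ~((~(in3 & in0)) & ~in3)
G6 = in2 | G5 = in2 | (~((~(in3 & in0)) & ~in3))
G7 = G6 ^ in1 = (in2 | (~((~(in3 & in0)) & ~in3))) ^ in1
G8 = ~(G7 & G6) = ~(((in2 | (~((~(in3 & in0)) & ~in3))) ^ in1) & (in2 | (~((~(in3 & in0)) & ~in3))))
G9 = ~(G3 & G8) = ~(~in0 & (~(((in2 | (~((~(in3 & in0)) & ~in3))) ^ in1) & (in2 | (~((~(in3 & in0)) & ~in3))))))
At in0=0, in1=0, in2=0, in3=0: circuit gives 0, formula gives 0.
At in0=0, in1=0, in2=0, in3=1: circuit gives 1, formula gives 1.
Agrees on all 16 inputs.

Yes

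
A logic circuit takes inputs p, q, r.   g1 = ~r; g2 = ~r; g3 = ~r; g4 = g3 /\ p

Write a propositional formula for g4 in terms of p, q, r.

~r /\ p

g3 = ~r
g4 = g3 /\ p = ~r /\ p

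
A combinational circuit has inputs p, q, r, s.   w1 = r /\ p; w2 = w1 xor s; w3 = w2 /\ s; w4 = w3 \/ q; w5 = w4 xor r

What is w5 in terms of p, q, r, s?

w1 = r /\ p
w2 = w1 xor s = (r /\ p) xor s
w3 = w2 /\ s = ((r /\ p) xor s) /\ s
w4 = w3 \/ q = (((r /\ p) xor s) /\ s) \/ q
w5 = w4 xor r = ((((r /\ p) xor s) /\ s) \/ q) xor r

((((r /\ p) xor s) /\ s) \/ q) xor r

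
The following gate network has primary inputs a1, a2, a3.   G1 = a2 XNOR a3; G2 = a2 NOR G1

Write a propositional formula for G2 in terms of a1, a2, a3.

G1 = a2 XNOR a3
G2 = a2 NOR G1 = a2 NOR (a2 XNOR a3)

a2 NOR (a2 XNOR a3)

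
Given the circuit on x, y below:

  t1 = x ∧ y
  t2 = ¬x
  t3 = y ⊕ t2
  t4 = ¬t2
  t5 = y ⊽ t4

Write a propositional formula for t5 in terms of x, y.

t2 = ¬x
t4 = ¬t2 = ¬¬x
t5 = y ⊽ t4 = y ⊽ ¬¬x

y ⊽ ¬¬x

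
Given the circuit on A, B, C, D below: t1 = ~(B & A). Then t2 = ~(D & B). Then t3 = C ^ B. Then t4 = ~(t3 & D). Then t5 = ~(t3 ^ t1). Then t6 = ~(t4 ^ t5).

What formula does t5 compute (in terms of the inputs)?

t1 = ~(B & A)
t3 = C ^ B
t5 = ~(t3 ^ t1) = ~((C ^ B) ^ (~(B & A)))

~((C ^ B) ^ (~(B & A)))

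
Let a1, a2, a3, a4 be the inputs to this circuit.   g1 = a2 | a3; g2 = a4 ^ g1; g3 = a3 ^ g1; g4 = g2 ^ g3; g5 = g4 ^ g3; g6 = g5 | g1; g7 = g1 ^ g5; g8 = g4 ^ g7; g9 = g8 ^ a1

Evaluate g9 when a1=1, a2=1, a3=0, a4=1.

1

g1 = 1 | 0 = 1
g2 = 1 ^ 1 = 0
g3 = 0 ^ 1 = 1
g4 = 0 ^ 1 = 1
g5 = 1 ^ 1 = 0
g7 = 1 ^ 0 = 1
g8 = 1 ^ 1 = 0
g9 = 0 ^ 1 = 1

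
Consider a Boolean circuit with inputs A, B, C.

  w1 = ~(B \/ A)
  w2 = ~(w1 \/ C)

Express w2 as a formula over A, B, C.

w1 = ~(B \/ A)
w2 = ~(w1 \/ C) = ~((~(B \/ A)) \/ C)

~((~(B \/ A)) \/ C)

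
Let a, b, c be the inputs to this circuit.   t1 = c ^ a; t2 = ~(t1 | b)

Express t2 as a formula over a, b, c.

t1 = c ^ a
t2 = ~(t1 | b) = ~((c ^ a) | b)

~((c ^ a) | b)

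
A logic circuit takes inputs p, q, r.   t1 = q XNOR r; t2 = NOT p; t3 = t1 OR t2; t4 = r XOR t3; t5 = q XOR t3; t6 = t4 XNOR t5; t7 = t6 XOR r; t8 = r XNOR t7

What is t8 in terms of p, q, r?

r XNOR (((r XOR ((q XNOR r) OR NOT p)) XNOR (q XOR ((q XNOR r) OR NOT p))) XOR r)

t1 = q XNOR r
t2 = NOT p
t3 = t1 OR t2 = (q XNOR r) OR NOT p
t4 = r XOR t3 = r XOR ((q XNOR r) OR NOT p)
t5 = q XOR t3 = q XOR ((q XNOR r) OR NOT p)
t6 = t4 XNOR t5 = (r XOR ((q XNOR r) OR NOT p)) XNOR (q XOR ((q XNOR r) OR NOT p))
t7 = t6 XOR r = ((r XOR ((q XNOR r) OR NOT p)) XNOR (q XOR ((q XNOR r) OR NOT p))) XOR r
t8 = r XNOR t7 = r XNOR (((r XOR ((q XNOR r) OR NOT p)) XNOR (q XOR ((q XNOR r) OR NOT p))) XOR r)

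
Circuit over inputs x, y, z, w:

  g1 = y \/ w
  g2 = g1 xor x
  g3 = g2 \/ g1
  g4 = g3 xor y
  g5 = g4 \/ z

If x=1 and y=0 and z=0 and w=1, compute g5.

1

g1 = 0 \/ 1 = 1
g2 = 1 xor 1 = 0
g3 = 0 \/ 1 = 1
g4 = 1 xor 0 = 1
g5 = 1 \/ 0 = 1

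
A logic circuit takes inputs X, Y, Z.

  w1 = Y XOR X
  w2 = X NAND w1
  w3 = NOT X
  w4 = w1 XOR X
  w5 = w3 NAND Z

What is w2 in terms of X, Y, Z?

X NAND (Y XOR X)

w1 = Y XOR X
w2 = X NAND w1 = X NAND (Y XOR X)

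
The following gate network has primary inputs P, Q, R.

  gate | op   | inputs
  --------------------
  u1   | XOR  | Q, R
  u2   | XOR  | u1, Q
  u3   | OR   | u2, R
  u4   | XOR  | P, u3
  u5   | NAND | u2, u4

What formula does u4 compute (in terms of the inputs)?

u1 = Q XOR R
u2 = u1 XOR Q = (Q XOR R) XOR Q
u3 = u2 OR R = ((Q XOR R) XOR Q) OR R
u4 = P XOR u3 = P XOR (((Q XOR R) XOR Q) OR R)

P XOR (((Q XOR R) XOR Q) OR R)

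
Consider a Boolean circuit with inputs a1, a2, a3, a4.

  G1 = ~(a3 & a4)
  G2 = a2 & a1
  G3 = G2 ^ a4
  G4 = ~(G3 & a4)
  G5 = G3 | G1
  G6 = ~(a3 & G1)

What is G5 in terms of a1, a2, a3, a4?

((a2 & a1) ^ a4) | (~(a3 & a4))

G1 = ~(a3 & a4)
G2 = a2 & a1
G3 = G2 ^ a4 = (a2 & a1) ^ a4
G5 = G3 | G1 = ((a2 & a1) ^ a4) | (~(a3 & a4))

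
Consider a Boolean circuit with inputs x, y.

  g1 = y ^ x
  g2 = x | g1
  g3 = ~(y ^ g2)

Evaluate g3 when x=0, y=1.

g1 = 1 ^ 0 = 1
g2 = 0 | 1 = 1
g3 = ~(1 ^ 1) = 1

1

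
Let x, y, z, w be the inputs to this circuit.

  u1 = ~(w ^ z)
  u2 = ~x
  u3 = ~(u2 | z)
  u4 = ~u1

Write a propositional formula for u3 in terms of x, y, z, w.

~(~x | z)

u2 = ~x
u3 = ~(u2 | z) = ~(~x | z)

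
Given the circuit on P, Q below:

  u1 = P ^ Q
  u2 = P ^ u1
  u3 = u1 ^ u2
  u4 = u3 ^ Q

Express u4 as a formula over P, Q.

u1 = P ^ Q
u2 = P ^ u1 = P ^ (P ^ Q)
u3 = u1 ^ u2 = (P ^ Q) ^ (P ^ (P ^ Q))
u4 = u3 ^ Q = ((P ^ Q) ^ (P ^ (P ^ Q))) ^ Q

((P ^ Q) ^ (P ^ (P ^ Q))) ^ Q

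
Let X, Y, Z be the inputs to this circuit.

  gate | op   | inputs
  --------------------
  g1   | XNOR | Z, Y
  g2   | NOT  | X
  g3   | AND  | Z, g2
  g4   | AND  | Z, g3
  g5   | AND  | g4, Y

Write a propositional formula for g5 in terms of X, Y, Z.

(Z AND (Z AND NOT X)) AND Y

g2 = NOT X
g3 = Z AND g2 = Z AND NOT X
g4 = Z AND g3 = Z AND (Z AND NOT X)
g5 = g4 AND Y = (Z AND (Z AND NOT X)) AND Y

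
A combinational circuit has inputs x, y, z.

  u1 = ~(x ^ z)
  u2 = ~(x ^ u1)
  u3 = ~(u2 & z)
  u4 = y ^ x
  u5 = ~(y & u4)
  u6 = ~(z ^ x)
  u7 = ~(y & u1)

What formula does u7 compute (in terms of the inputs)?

~(y & (~(x ^ z)))

u1 = ~(x ^ z)
u7 = ~(y & u1) = ~(y & (~(x ^ z)))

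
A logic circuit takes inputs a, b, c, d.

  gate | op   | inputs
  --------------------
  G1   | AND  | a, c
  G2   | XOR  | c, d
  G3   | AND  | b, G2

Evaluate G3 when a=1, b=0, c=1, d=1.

0

G2 = 1 XOR 1 = 0
G3 = 0 AND 0 = 0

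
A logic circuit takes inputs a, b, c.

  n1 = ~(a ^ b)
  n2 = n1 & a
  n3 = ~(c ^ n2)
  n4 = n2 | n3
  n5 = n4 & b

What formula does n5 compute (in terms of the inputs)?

(((~(a ^ b)) & a) | (~(c ^ ((~(a ^ b)) & a)))) & b

n1 = ~(a ^ b)
n2 = n1 & a = (~(a ^ b)) & a
n3 = ~(c ^ n2) = ~(c ^ ((~(a ^ b)) & a))
n4 = n2 | n3 = ((~(a ^ b)) & a) | (~(c ^ ((~(a ^ b)) & a)))
n5 = n4 & b = (((~(a ^ b)) & a) | (~(c ^ ((~(a ^ b)) & a)))) & b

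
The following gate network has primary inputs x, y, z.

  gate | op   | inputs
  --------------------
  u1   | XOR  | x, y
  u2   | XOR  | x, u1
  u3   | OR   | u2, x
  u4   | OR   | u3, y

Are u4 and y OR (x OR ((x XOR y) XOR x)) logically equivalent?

u1 = x XOR y
u2 = x XOR u1 = x XOR (x XOR y)
u3 = u2 OR x = (x XOR (x XOR y)) OR x
u4 = u3 OR y = ((x XOR (x XOR y)) OR x) OR y
At x=0, y=0, z=0: circuit gives 0, formula gives 0.
At x=0, y=1, z=0: circuit gives 1, formula gives 1.
Agrees on all 8 inputs.

Yes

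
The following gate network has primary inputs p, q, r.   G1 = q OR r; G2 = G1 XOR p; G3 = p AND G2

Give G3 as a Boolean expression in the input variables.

G1 = q OR r
G2 = G1 XOR p = (q OR r) XOR p
G3 = p AND G2 = p AND ((q OR r) XOR p)

p AND ((q OR r) XOR p)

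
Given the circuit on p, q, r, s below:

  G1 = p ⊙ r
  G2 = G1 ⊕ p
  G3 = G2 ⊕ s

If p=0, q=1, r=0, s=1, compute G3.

0

G1 = 0 ⊙ 0 = 1
G2 = 1 ⊕ 0 = 1
G3 = 1 ⊕ 1 = 0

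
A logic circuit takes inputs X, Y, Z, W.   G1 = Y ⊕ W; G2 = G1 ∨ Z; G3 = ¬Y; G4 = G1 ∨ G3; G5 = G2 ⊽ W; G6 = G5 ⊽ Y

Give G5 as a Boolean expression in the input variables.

((Y ⊕ W) ∨ Z) ⊽ W

G1 = Y ⊕ W
G2 = G1 ∨ Z = (Y ⊕ W) ∨ Z
G5 = G2 ⊽ W = ((Y ⊕ W) ∨ Z) ⊽ W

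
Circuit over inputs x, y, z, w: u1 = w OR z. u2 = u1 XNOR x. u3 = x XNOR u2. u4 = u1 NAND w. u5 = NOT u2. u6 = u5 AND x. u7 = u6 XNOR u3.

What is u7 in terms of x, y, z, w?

u1 = w OR z
u2 = u1 XNOR x = (w OR z) XNOR x
u3 = x XNOR u2 = x XNOR ((w OR z) XNOR x)
u5 = NOT u2 = NOT ((w OR z) XNOR x)
u6 = u5 AND x = NOT ((w OR z) XNOR x) AND x
u7 = u6 XNOR u3 = (NOT ((w OR z) XNOR x) AND x) XNOR (x XNOR ((w OR z) XNOR x))

(NOT ((w OR z) XNOR x) AND x) XNOR (x XNOR ((w OR z) XNOR x))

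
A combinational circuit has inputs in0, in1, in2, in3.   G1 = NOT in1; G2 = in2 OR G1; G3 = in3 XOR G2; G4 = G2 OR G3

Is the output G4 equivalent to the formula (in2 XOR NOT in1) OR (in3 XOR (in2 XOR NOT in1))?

G1 = NOT in1
G2 = in2 OR G1 = in2 OR NOT in1
G3 = in3 XOR G2 = in3 XOR (in2 OR NOT in1)
G4 = G2 OR G3 = (in2 OR NOT in1) OR (in3 XOR (in2 OR NOT in1))
At in0=0, in1=0, in2=1, in3=0: circuit gives 1, formula gives 0.

No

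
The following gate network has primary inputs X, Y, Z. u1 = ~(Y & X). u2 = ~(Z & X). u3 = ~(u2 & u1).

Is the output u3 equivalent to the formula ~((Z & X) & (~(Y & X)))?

u1 = ~(Y & X)
u2 = ~(Z & X)
u3 = ~(u2 & u1) = ~((~(Z & X)) & (~(Y & X)))
At X=0, Y=0, Z=0: circuit gives 0, formula gives 1.

No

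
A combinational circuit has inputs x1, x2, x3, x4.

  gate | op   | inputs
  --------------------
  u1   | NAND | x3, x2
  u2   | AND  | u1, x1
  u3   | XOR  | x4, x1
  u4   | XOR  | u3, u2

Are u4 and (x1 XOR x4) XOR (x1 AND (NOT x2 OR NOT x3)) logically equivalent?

Yes

u1 = x3 NAND x2
u2 = u1 AND x1 = (x3 NAND x2) AND x1
u3 = x4 XOR x1
u4 = u3 XOR u2 = (x4 XOR x1) XOR ((x3 NAND x2) AND x1)
At x1=0, x2=0, x3=0, x4=0: circuit gives 0, formula gives 0.
At x1=0, x2=0, x3=0, x4=1: circuit gives 1, formula gives 1.
Agrees on all 16 inputs.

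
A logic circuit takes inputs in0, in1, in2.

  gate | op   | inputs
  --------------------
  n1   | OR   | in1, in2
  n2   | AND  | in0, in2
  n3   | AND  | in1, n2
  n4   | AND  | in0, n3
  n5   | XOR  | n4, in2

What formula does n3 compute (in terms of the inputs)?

n2 = in0 AND in2
n3 = in1 AND n2 = in1 AND (in0 AND in2)

in1 AND (in0 AND in2)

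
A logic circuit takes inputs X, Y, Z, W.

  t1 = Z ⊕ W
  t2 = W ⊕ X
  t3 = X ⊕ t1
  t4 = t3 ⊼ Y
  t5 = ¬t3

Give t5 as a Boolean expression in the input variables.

t1 = Z ⊕ W
t3 = X ⊕ t1 = X ⊕ (Z ⊕ W)
t5 = ¬t3 = ¬(X ⊕ (Z ⊕ W))

¬(X ⊕ (Z ⊕ W))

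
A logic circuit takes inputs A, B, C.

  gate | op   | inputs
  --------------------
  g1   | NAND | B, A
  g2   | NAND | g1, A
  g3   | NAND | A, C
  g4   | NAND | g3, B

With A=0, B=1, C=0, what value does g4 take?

g3 = 0 NAND 0 = 1
g4 = 1 NAND 1 = 0

0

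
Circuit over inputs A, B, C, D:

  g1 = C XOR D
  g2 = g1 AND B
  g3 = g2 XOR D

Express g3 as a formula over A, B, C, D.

((C XOR D) AND B) XOR D

g1 = C XOR D
g2 = g1 AND B = (C XOR D) AND B
g3 = g2 XOR D = ((C XOR D) AND B) XOR D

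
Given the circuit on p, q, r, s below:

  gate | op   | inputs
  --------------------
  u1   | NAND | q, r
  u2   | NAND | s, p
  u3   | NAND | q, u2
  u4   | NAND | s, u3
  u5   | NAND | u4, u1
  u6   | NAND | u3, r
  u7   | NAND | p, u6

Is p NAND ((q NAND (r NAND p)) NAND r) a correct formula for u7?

u2 = s NAND p
u3 = q NAND u2 = q NAND (s NAND p)
u6 = u3 NAND r = (q NAND (s NAND p)) NAND r
u7 = p NAND u6 = p NAND ((q NAND (s NAND p)) NAND r)
At p=1, q=1, r=1, s=0: circuit gives 0, formula gives 1.

No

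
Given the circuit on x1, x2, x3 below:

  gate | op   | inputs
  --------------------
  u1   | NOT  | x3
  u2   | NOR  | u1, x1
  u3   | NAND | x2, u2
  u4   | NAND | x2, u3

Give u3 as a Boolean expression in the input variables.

u1 = NOT x3
u2 = u1 NOR x1 = NOT x3 NOR x1
u3 = x2 NAND u2 = x2 NAND (NOT x3 NOR x1)

x2 NAND (NOT x3 NOR x1)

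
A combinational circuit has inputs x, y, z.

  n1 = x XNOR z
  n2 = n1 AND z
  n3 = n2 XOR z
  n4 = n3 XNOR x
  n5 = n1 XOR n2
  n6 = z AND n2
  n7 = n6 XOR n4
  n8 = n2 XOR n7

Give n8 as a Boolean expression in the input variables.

n1 = x XNOR z
n2 = n1 AND z = (x XNOR z) AND z
n3 = n2 XOR z = ((x XNOR z) AND z) XOR z
n4 = n3 XNOR x = (((x XNOR z) AND z) XOR z) XNOR x
n6 = z AND n2 = z AND ((x XNOR z) AND z)
n7 = n6 XOR n4 = (z AND ((x XNOR z) AND z)) XOR ((((x XNOR z) AND z) XOR z) XNOR x)
n8 = n2 XOR n7 = ((x XNOR z) AND z) XOR ((z AND ((x XNOR z) AND z)) XOR ((((x XNOR z) AND z) XOR z) XNOR x))

((x XNOR z) AND z) XOR ((z AND ((x XNOR z) AND z)) XOR ((((x XNOR z) AND z) XOR z) XNOR x))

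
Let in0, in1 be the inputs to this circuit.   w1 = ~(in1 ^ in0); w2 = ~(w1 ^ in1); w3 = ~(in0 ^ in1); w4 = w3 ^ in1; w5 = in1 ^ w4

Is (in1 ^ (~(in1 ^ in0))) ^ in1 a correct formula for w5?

w3 = ~(in0 ^ in1)
w4 = w3 ^ in1 = (~(in0 ^ in1)) ^ in1
w5 = in1 ^ w4 = in1 ^ ((~(in0 ^ in1)) ^ in1)
At in0=0, in1=1: circuit gives 0, formula gives 0.
At in0=0, in1=0: circuit gives 1, formula gives 1.
Agrees on all 4 inputs.

Yes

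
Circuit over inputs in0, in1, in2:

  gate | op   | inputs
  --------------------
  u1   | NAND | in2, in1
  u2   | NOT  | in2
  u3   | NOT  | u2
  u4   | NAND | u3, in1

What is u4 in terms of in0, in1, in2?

u2 = NOT in2
u3 = NOT u2 = NOT NOT in2
u4 = u3 NAND in1 = NOT NOT in2 NAND in1

NOT NOT in2 NAND in1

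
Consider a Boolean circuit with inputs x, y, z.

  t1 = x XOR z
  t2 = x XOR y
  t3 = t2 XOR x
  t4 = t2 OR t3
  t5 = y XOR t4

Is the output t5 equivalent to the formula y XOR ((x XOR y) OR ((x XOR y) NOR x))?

No

t2 = x XOR y
t3 = t2 XOR x = (x XOR y) XOR x
t4 = t2 OR t3 = (x XOR y) OR ((x XOR y) XOR x)
t5 = y XOR t4 = y XOR ((x XOR y) OR ((x XOR y) XOR x))
At x=0, y=0, z=0: circuit gives 0, formula gives 1.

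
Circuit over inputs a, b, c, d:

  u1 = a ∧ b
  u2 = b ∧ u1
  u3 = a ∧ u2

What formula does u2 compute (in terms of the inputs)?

u1 = a ∧ b
u2 = b ∧ u1 = b ∧ (a ∧ b)

b ∧ (a ∧ b)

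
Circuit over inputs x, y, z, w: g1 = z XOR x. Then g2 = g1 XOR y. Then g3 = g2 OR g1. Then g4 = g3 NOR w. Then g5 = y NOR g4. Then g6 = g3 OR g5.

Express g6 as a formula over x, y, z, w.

g1 = z XOR x
g2 = g1 XOR y = (z XOR x) XOR y
g3 = g2 OR g1 = ((z XOR x) XOR y) OR (z XOR x)
g4 = g3 NOR w = (((z XOR x) XOR y) OR (z XOR x)) NOR w
g5 = y NOR g4 = y NOR ((((z XOR x) XOR y) OR (z XOR x)) NOR w)
g6 = g3 OR g5 = (((z XOR x) XOR y) OR (z XOR x)) OR (y NOR ((((z XOR x) XOR y) OR (z XOR x)) NOR w))

(((z XOR x) XOR y) OR (z XOR x)) OR (y NOR ((((z XOR x) XOR y) OR (z XOR x)) NOR w))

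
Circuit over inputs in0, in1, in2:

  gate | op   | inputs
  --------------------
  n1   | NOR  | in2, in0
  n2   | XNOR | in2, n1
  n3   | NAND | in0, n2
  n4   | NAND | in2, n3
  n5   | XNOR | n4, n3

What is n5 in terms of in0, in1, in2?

n1 = in2 NOR in0
n2 = in2 XNOR n1 = in2 XNOR (in2 NOR in0)
n3 = in0 NAND n2 = in0 NAND (in2 XNOR (in2 NOR in0))
n4 = in2 NAND n3 = in2 NAND (in0 NAND (in2 XNOR (in2 NOR in0)))
n5 = n4 XNOR n3 = (in2 NAND (in0 NAND (in2 XNOR (in2 NOR in0)))) XNOR (in0 NAND (in2 XNOR (in2 NOR in0)))

(in2 NAND (in0 NAND (in2 XNOR (in2 NOR in0)))) XNOR (in0 NAND (in2 XNOR (in2 NOR in0)))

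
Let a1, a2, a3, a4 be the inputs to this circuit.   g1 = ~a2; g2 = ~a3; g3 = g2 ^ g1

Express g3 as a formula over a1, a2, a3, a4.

~a3 ^ ~a2

g1 = ~a2
g2 = ~a3
g3 = g2 ^ g1 = ~a3 ^ ~a2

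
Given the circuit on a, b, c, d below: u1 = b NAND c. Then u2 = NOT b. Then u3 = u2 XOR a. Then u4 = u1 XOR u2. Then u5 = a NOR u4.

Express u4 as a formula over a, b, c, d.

u1 = b NAND c
u2 = NOT b
u4 = u1 XOR u2 = (b NAND c) XOR NOT b

(b NAND c) XOR NOT b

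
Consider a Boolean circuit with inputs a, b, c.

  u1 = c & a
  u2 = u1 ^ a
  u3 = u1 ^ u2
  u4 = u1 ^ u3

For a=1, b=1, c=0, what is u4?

1

u1 = 0 & 1 = 0
u2 = 0 ^ 1 = 1
u3 = 0 ^ 1 = 1
u4 = 0 ^ 1 = 1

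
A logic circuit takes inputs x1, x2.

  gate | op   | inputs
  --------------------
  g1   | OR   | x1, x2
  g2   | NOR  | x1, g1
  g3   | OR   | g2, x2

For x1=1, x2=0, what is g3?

0

g1 = 1 OR 0 = 1
g2 = 1 NOR 1 = 0
g3 = 0 OR 0 = 0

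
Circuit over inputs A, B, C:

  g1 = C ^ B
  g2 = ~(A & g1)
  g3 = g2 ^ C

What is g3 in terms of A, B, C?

(~(A & (C ^ B))) ^ C

g1 = C ^ B
g2 = ~(A & g1) = ~(A & (C ^ B))
g3 = g2 ^ C = (~(A & (C ^ B))) ^ C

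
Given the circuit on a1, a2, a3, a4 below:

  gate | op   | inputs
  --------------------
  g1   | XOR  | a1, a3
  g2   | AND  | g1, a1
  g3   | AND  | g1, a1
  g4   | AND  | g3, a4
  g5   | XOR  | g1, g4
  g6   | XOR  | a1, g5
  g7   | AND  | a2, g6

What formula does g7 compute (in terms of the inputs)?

g1 = a1 XOR a3
g3 = g1 AND a1 = (a1 XOR a3) AND a1
g4 = g3 AND a4 = ((a1 XOR a3) AND a1) AND a4
g5 = g1 XOR g4 = (a1 XOR a3) XOR (((a1 XOR a3) AND a1) AND a4)
g6 = a1 XOR g5 = a1 XOR ((a1 XOR a3) XOR (((a1 XOR a3) AND a1) AND a4))
g7 = a2 AND g6 = a2 AND (a1 XOR ((a1 XOR a3) XOR (((a1 XOR a3) AND a1) AND a4)))

a2 AND (a1 XOR ((a1 XOR a3) XOR (((a1 XOR a3) AND a1) AND a4)))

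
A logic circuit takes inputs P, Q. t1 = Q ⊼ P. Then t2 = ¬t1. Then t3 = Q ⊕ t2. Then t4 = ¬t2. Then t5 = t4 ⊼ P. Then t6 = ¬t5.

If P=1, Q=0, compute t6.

t1 = 0 ⊼ 1 = 1
t2 = ¬1 = 0
t4 = ¬0 = 1
t5 = 1 ⊼ 1 = 0
t6 = ¬0 = 1

1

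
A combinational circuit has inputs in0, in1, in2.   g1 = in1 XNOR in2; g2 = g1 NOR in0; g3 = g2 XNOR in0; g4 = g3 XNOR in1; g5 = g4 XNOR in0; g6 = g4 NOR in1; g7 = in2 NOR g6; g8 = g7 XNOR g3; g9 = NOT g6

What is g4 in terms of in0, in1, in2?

g1 = in1 XNOR in2
g2 = g1 NOR in0 = (in1 XNOR in2) NOR in0
g3 = g2 XNOR in0 = ((in1 XNOR in2) NOR in0) XNOR in0
g4 = g3 XNOR in1 = (((in1 XNOR in2) NOR in0) XNOR in0) XNOR in1

(((in1 XNOR in2) NOR in0) XNOR in0) XNOR in1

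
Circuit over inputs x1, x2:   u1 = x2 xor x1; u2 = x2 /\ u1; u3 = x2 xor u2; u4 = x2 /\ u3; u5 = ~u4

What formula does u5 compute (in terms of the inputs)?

~(x2 /\ (x2 xor (x2 /\ (x2 xor x1))))

u1 = x2 xor x1
u2 = x2 /\ u1 = x2 /\ (x2 xor x1)
u3 = x2 xor u2 = x2 xor (x2 /\ (x2 xor x1))
u4 = x2 /\ u3 = x2 /\ (x2 xor (x2 /\ (x2 xor x1)))
u5 = ~u4 = ~(x2 /\ (x2 xor (x2 /\ (x2 xor x1))))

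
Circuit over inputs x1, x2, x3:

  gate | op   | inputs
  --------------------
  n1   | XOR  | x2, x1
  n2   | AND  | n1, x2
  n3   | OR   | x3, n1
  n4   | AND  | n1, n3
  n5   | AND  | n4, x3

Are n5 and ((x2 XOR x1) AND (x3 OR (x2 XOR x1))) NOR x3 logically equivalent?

No

n1 = x2 XOR x1
n3 = x3 OR n1 = x3 OR (x2 XOR x1)
n4 = n1 AND n3 = (x2 XOR x1) AND (x3 OR (x2 XOR x1))
n5 = n4 AND x3 = ((x2 XOR x1) AND (x3 OR (x2 XOR x1))) AND x3
At x1=0, x2=0, x3=0: circuit gives 0, formula gives 1.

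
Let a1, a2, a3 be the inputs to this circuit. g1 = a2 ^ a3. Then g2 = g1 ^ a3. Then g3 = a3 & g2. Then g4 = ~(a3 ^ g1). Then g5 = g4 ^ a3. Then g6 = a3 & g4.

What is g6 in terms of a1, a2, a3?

g1 = a2 ^ a3
g4 = ~(a3 ^ g1) = ~(a3 ^ (a2 ^ a3))
g6 = a3 & g4 = a3 & (~(a3 ^ (a2 ^ a3)))

a3 & (~(a3 ^ (a2 ^ a3)))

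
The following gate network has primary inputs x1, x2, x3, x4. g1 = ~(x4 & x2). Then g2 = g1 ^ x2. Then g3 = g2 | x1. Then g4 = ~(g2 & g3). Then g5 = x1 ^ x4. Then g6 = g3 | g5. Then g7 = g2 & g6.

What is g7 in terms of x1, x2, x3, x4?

((~(x4 & x2)) ^ x2) & ((((~(x4 & x2)) ^ x2) | x1) | (x1 ^ x4))

g1 = ~(x4 & x2)
g2 = g1 ^ x2 = (~(x4 & x2)) ^ x2
g3 = g2 | x1 = ((~(x4 & x2)) ^ x2) | x1
g5 = x1 ^ x4
g6 = g3 | g5 = (((~(x4 & x2)) ^ x2) | x1) | (x1 ^ x4)
g7 = g2 & g6 = ((~(x4 & x2)) ^ x2) & ((((~(x4 & x2)) ^ x2) | x1) | (x1 ^ x4))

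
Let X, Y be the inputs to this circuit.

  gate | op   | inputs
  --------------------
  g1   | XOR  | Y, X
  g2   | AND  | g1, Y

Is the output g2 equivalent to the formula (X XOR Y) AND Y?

Yes

g1 = Y XOR X
g2 = g1 AND Y = (Y XOR X) AND Y
At X=0, Y=0: circuit gives 0, formula gives 0.
At X=0, Y=1: circuit gives 1, formula gives 1.
Agrees on all 4 inputs.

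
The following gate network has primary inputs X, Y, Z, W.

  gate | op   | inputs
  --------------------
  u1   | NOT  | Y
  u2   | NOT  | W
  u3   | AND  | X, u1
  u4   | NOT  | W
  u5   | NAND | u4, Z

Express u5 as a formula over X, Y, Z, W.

NOT W NAND Z

u4 = NOT W
u5 = u4 NAND Z = NOT W NAND Z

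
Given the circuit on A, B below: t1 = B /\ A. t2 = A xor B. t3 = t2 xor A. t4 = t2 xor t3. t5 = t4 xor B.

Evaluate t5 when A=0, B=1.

1

t2 = 0 xor 1 = 1
t3 = 1 xor 0 = 1
t4 = 1 xor 1 = 0
t5 = 0 xor 1 = 1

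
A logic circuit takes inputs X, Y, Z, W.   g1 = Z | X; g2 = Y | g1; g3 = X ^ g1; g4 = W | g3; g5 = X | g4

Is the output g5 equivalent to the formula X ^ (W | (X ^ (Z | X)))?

No

g1 = Z | X
g3 = X ^ g1 = X ^ (Z | X)
g4 = W | g3 = W | (X ^ (Z | X))
g5 = X | g4 = X | (W | (X ^ (Z | X)))
At X=1, Y=0, Z=0, W=1: circuit gives 1, formula gives 0.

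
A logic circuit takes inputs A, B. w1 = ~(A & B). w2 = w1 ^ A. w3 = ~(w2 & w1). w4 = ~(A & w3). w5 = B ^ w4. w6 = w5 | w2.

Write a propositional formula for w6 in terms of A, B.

(B ^ (~(A & (~(((~(A & B)) ^ A) & (~(A & B))))))) | ((~(A & B)) ^ A)

w1 = ~(A & B)
w2 = w1 ^ A = (~(A & B)) ^ A
w3 = ~(w2 & w1) = ~(((~(A & B)) ^ A) & (~(A & B)))
w4 = ~(A & w3) = ~(A & (~(((~(A & B)) ^ A) & (~(A & B)))))
w5 = B ^ w4 = B ^ (~(A & (~(((~(A & B)) ^ A) & (~(A & B))))))
w6 = w5 | w2 = (B ^ (~(A & (~(((~(A & B)) ^ A) & (~(A & B))))))) | ((~(A & B)) ^ A)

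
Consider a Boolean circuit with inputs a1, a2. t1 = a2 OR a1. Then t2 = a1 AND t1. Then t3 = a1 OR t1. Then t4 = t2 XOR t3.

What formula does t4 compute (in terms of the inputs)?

t1 = a2 OR a1
t2 = a1 AND t1 = a1 AND (a2 OR a1)
t3 = a1 OR t1 = a1 OR (a2 OR a1)
t4 = t2 XOR t3 = (a1 AND (a2 OR a1)) XOR (a1 OR (a2 OR a1))

(a1 AND (a2 OR a1)) XOR (a1 OR (a2 OR a1))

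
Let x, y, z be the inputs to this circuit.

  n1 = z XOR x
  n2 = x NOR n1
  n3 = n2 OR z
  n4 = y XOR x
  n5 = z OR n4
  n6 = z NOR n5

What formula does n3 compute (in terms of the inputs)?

n1 = z XOR x
n2 = x NOR n1 = x NOR (z XOR x)
n3 = n2 OR z = (x NOR (z XOR x)) OR z

(x NOR (z XOR x)) OR z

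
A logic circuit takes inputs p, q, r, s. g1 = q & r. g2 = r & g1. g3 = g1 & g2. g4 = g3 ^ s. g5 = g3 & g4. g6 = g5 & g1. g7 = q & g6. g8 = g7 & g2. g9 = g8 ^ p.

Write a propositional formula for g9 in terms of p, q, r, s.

((q & ((((q & r) & (r & (q & r))) & (((q & r) & (r & (q & r))) ^ s)) & (q & r))) & (r & (q & r))) ^ p

g1 = q & r
g2 = r & g1 = r & (q & r)
g3 = g1 & g2 = (q & r) & (r & (q & r))
g4 = g3 ^ s = ((q & r) & (r & (q & r))) ^ s
g5 = g3 & g4 = ((q & r) & (r & (q & r))) & (((q & r) & (r & (q & r))) ^ s)
g6 = g5 & g1 = (((q & r) & (r & (q & r))) & (((q & r) & (r & (q & r))) ^ s)) & (q & r)
g7 = q & g6 = q & ((((q & r) & (r & (q & r))) & (((q & r) & (r & (q & r))) ^ s)) & (q & r))
g8 = g7 & g2 = (q & ((((q & r) & (r & (q & r))) & (((q & r) & (r & (q & r))) ^ s)) & (q & r))) & (r & (q & r))
g9 = g8 ^ p = ((q & ((((q & r) & (r & (q & r))) & (((q & r) & (r & (q & r))) ^ s)) & (q & r))) & (r & (q & r))) ^ p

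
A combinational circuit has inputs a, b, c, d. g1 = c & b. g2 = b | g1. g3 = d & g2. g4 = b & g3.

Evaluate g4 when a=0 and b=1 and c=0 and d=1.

g1 = 0 & 1 = 0
g2 = 1 | 0 = 1
g3 = 1 & 1 = 1
g4 = 1 & 1 = 1

1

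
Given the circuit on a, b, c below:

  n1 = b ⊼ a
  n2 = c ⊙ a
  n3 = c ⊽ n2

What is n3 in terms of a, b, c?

n2 = c ⊙ a
n3 = c ⊽ n2 = c ⊽ (c ⊙ a)

c ⊽ (c ⊙ a)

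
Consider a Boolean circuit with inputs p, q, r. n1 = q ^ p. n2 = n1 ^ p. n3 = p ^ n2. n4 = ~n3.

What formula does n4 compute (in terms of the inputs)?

~(p ^ ((q ^ p) ^ p))

n1 = q ^ p
n2 = n1 ^ p = (q ^ p) ^ p
n3 = p ^ n2 = p ^ ((q ^ p) ^ p)
n4 = ~n3 = ~(p ^ ((q ^ p) ^ p))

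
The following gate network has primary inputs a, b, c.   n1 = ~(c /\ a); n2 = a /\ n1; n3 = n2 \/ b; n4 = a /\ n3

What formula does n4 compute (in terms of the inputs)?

n1 = ~(c /\ a)
n2 = a /\ n1 = a /\ (~(c /\ a))
n3 = n2 \/ b = (a /\ (~(c /\ a))) \/ b
n4 = a /\ n3 = a /\ ((a /\ (~(c /\ a))) \/ b)

a /\ ((a /\ (~(c /\ a))) \/ b)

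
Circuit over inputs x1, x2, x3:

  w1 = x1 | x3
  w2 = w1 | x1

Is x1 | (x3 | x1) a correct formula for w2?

w1 = x1 | x3
w2 = w1 | x1 = (x1 | x3) | x1
At x1=0, x2=0, x3=0: circuit gives 0, formula gives 0.
At x1=0, x2=0, x3=1: circuit gives 1, formula gives 1.
Agrees on all 8 inputs.

Yes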